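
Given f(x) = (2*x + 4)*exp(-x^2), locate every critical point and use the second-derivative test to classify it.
f'(x) = 2*(-2*x*(x + 2) + 1)*exp(-x^2)

Solve f'(x) = 0:
  f'(x) = (-4*x^2 - 8*x + 2)·exp(-x^2) and exp(-x^2) > 0 for every x, so f'(x) = 0 ⇔ -4*x^2 - 8*x + 2 = 0.
  Factor: -4*x^2 - 8*x + 2 = -2*(2*x^2 + 4*x - 1); 2*x^2 + 4*x - 1 = 0 has no rational roots; quadratic formula: x = (-4 ± √24)/4.
  ⇒ x = -sqrt(6)/2 - 1 ≈ -2.2247, -1 + sqrt(6)/2 ≈ 0.2247

f''(x) = 4*(2*x^2*(x + 2) - 3*x - 2)*exp(-x^2)
Second-derivative test at each critical point:
  f''(-2.2247) = 0.0694 > 0 → local minimum
  f''(0.2247) = -9.3154 < 0 → local maximum

Critical points: x = -sqrt(6)/2 - 1 ≈ -2.2247 (local minimum); x = -1 + sqrt(6)/2 ≈ 0.2247 (local maximum)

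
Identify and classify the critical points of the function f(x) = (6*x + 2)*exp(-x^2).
f'(x) = 2*(-2*x*(3*x + 1) + 3)*exp(-x^2)

Solve f'(x) = 0:
  f'(x) = (-12*x^2 - 4*x + 6)·exp(-x^2) and exp(-x^2) > 0 for every x, so f'(x) = 0 ⇔ -12*x^2 - 4*x + 6 = 0.
  Factor: -12*x^2 - 4*x + 6 = -2*(6*x^2 + 2*x - 3); 6*x^2 + 2*x - 3 = 0 has no rational roots; quadratic formula: x = (-2 ± √76)/12.
  ⇒ x = -sqrt(19)/6 - 1/6 ≈ -0.8931, -1/6 + sqrt(19)/6 ≈ 0.5598

f''(x) = 4*(2*x^2*(3*x + 1) - 9*x - 1)*exp(-x^2)
Second-derivative test at each critical point:
  f''(-0.8931) = 7.8522 > 0 → local minimum
  f''(0.5598) = -12.7447 < 0 → local maximum

Critical points: x = -sqrt(19)/6 - 1/6 ≈ -0.8931 (local minimum); x = -1/6 + sqrt(19)/6 ≈ 0.5598 (local maximum)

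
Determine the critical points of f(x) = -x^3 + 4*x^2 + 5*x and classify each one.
f'(x) = -3*x^2 + 8*x + 5

Solve f'(x) = 0:
  3*x^2 - 8*x - 5 = 0 has no rational roots; quadratic formula: x = (8 ± √124)/6.
  ⇒ x = 4/3 - sqrt(31)/3 ≈ -0.5226, 4/3 + sqrt(31)/3 ≈ 3.1893

f''(x) = 8 - 6*x
Second-derivative test at each critical point:
  f''(-0.5226) = 11.1355 > 0 → local minimum
  f''(3.1893) = -11.1355 < 0 → local maximum

Critical points: x = 4/3 - sqrt(31)/3 ≈ -0.5226 (local minimum); x = 4/3 + sqrt(31)/3 ≈ 3.1893 (local maximum)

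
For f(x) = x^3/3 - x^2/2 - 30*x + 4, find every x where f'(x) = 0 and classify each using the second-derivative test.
f'(x) = x^2 - x - 30

Solve f'(x) = 0:
  Factor: x^2 - x - 30 = (x - 6)*(x + 5) = 0.
  ⇒ x = -5, 6

f''(x) = 2*x - 1
Second-derivative test at each critical point:
  f''(-5) = -11 < 0 → local maximum
  f''(6) = 11 > 0 → local minimum

Critical points: x = -5 (local maximum); x = 6 (local minimum)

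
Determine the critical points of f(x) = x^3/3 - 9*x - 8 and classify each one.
f'(x) = x^2 - 9

Solve f'(x) = 0:
  Factor: x^2 - 9 = (x - 3)*(x + 3) = 0.
  ⇒ x = -3, 3

f''(x) = 2*x
Second-derivative test at each critical point:
  f''(-3) = -6 < 0 → local maximum
  f''(3) = 6 > 0 → local minimum

Critical points: x = -3 (local maximum); x = 3 (local minimum)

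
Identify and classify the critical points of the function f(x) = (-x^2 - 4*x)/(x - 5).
f'(x) = (-x^2 + 10*x + 20)/(x^2 - 10*x + 25)

Solve f'(x) = 0:
  f'(x) = -(x^2 - 10*x - 20)/(x - 5)^2; the denominator is positive wherever f is defined, so f'(x) = 0 ⇔ -x^2 + 10*x + 20 = 0.
  x^2 - 10*x - 20 = 0 has no rational roots; quadratic formula: x = (10 ± √180)/2.
  ⇒ x = 5 - 3*sqrt(5) ≈ -1.7082, 5 + 3*sqrt(5) ≈ 11.7082

f''(x) = -90/(x^3 - 15*x^2 + 75*x - 125)
Second-derivative test at each critical point:
  f''(-1.7082) = 0.2981 > 0 → local minimum
  f''(11.7082) = -0.2981 < 0 → local maximum

Critical points: x = 5 - 3*sqrt(5) ≈ -1.7082 (local minimum); x = 5 + 3*sqrt(5) ≈ 11.7082 (local maximum)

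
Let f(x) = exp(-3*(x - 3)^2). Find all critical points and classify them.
f'(x) = 6*(3 - x)*exp(-3*(x - 3)^2)

Solve f'(x) = 0:
  f'(x) = (18 - 6*x)·exp(-3*(x - 3)^2) and exp(-3*(x - 3)^2) > 0 for every x, so f'(x) = 0 ⇔ 18 - 6*x = 0.
  Factor: 18 - 6*x = -6*(x - 3) = 0.
  ⇒ x = 3

f''(x) = 6*(6*(x - 3)^2 - 1)*exp(-3*(x - 3)^2)
Second-derivative test at each critical point:
  f''(3) = -6 < 0 → local maximum

Critical points: x = 3 (local maximum)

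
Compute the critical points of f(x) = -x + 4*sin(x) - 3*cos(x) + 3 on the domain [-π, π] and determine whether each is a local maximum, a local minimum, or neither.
f'(x) = 3*sin(x) + 4*cos(x) - 1

Solve f'(x) = 0 on [-π, π]:
  f'(x) = 0 ⇔ 3*sin(x) + 4*cos(x) = 1. Write the left side as R·cos(x + φ) with R = √(4² + (-3)²) = 5, cos φ = 4/5, sin φ = -3/5; then cos(x + φ) = 1/5. Solve for x and keep the solutions lying in [-π, π].
  ⇒ x = atan((3 - 8*sqrt(6))/(4 + 6*sqrt(6))) ≈ -0.7259, atan((3 + 8*sqrt(6))/(4 - 6*sqrt(6))) + pi ≈ 2.0129

f''(x) = -4*sin(x) + 3*cos(x)
Second-derivative test at each critical point:
  f''(-0.7259) = 4.8990 > 0 → local minimum
  f''(2.0129) = -4.8990 < 0 → local maximum

Critical points: x = atan((3 - 8*sqrt(6))/(4 + 6*sqrt(6))) ≈ -0.7259 (local minimum); x = atan((3 + 8*sqrt(6))/(4 - 6*sqrt(6))) + pi ≈ 2.0129 (local maximum)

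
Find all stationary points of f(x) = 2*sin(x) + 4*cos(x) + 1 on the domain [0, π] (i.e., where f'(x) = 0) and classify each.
f'(x) = -4*sin(x) + 2*cos(x)

Solve f'(x) = 0 on [0, π]:
  f'(x) = 0 ⇔ 2*cos(x) = 4*sin(x) ⇔ tan(x) = 1/2, i.e. x = arctan(1/2) + nπ; keep the solutions lying in [0, π].
  ⇒ x = atan(1/2) ≈ 0.4636

f''(x) = -2*sin(x) - 4*cos(x)
Second-derivative test at each critical point:
  f''(0.4636) = -4.4721 < 0 → local maximum

Critical points: x = atan(1/2) ≈ 0.4636 (local maximum)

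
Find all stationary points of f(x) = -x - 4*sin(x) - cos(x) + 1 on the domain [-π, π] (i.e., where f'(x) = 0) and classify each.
f'(x) = sin(x) - 4*cos(x) - 1

Solve f'(x) = 0 on [-π, π]:
  f'(x) = 0 ⇔ sin(x) - 4*cos(x) = 1. Write the left side as R·cos(x + φ) with R = √((-4)² + (-1)²) = sqrt(17), cos φ = -4*sqrt(17)/17, sin φ = -sqrt(17)/17; then cos(x + φ) = sqrt(17)/17. Solve for x and keep the solutions lying in [-π, π].
  ⇒ x = -pi + atan(15/8) ≈ -2.0608, pi/2 ≈ 1.5708

f''(x) = 4*sin(x) + cos(x)
Second-derivative test at each critical point:
  f''(-2.0608) = -4 < 0 → local maximum
  f''(1.5708) = 4 > 0 → local minimum

Critical points: x = -pi + atan(15/8) ≈ -2.0608 (local maximum); x = pi/2 ≈ 1.5708 (local minimum)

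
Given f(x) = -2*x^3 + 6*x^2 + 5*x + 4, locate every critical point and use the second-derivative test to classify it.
f'(x) = -6*x^2 + 12*x + 5

Solve f'(x) = 0:
  6*x^2 - 12*x - 5 = 0 has no rational roots; quadratic formula: x = (12 ± √264)/12.
  ⇒ x = 1 - sqrt(66)/6 ≈ -0.3540, 1 + sqrt(66)/6 ≈ 2.3540

f''(x) = 12 - 12*x
Second-derivative test at each critical point:
  f''(-0.3540) = 16.2481 > 0 → local minimum
  f''(2.3540) = -16.2481 < 0 → local maximum

Critical points: x = 1 - sqrt(66)/6 ≈ -0.3540 (local minimum); x = 1 + sqrt(66)/6 ≈ 2.3540 (local maximum)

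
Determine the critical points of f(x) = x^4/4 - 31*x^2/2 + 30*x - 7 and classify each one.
f'(x) = x^3 - 31*x + 30

Solve f'(x) = 0:
  Factor: x^3 - 31*x + 30 = (x - 5)*(x - 1)*(x + 6) = 0.
  ⇒ x = -6, 1, 5

f''(x) = 3*x^2 - 31
Second-derivative test at each critical point:
  f''(-6) = 77 > 0 → local minimum
  f''(1) = -28 < 0 → local maximum
  f''(5) = 44 > 0 → local minimum

Critical points: x = -6 (local minimum); x = 1 (local maximum); x = 5 (local minimum)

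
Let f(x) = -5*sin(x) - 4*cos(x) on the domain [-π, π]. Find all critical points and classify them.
f'(x) = 4*sin(x) - 5*cos(x)

Solve f'(x) = 0 on [-π, π]:
  f'(x) = 0 ⇔ -5*cos(x) = -4*sin(x) ⇔ tan(x) = 5/4, i.e. x = arctan(5/4) + nπ; keep the solutions lying in [-π, π].
  ⇒ x = -pi + atan(5/4) ≈ -2.2455, atan(5/4) ≈ 0.8961

f''(x) = 5*sin(x) + 4*cos(x)
Second-derivative test at each critical point:
  f''(-2.2455) = -6.4031 < 0 → local maximum
  f''(0.8961) = 6.4031 > 0 → local minimum

Critical points: x = -pi + atan(5/4) ≈ -2.2455 (local maximum); x = atan(5/4) ≈ 0.8961 (local minimum)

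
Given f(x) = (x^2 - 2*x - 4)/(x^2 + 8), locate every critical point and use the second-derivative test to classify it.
f'(x) = 2*(x^2 + 12*x - 8)/(x^4 + 16*x^2 + 64)

Solve f'(x) = 0:
  f'(x) = 2*(x^2 + 12*x - 8)/(x^2 + 8)^2; the denominator is positive wherever f is defined, so f'(x) = 0 ⇔ 2*x^2 + 24*x - 16 = 0.
  Factor: 2*x^2 + 24*x - 16 = 2*(x^2 + 12*x - 8); x^2 + 12*x - 8 = 0 has no rational roots; quadratic formula: x = (-12 ± √176)/2.
  ⇒ x = -2*sqrt(11) - 6 ≈ -12.6332, -6 + 2*sqrt(11) ≈ 0.6332

f''(x) = 4*(-x^3 - 18*x^2 + 24*x + 48)/(x^6 + 24*x^4 + 192*x^2 + 512)
Second-derivative test at each critical point:
  f''(-12.6332) = -0.0009 < 0 → local maximum
  f''(0.6332) = 0.3759 > 0 → local minimum

Critical points: x = -2*sqrt(11) - 6 ≈ -12.6332 (local maximum); x = -6 + 2*sqrt(11) ≈ 0.6332 (local minimum)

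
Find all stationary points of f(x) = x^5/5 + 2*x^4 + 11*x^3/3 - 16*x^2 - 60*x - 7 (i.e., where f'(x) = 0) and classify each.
f'(x) = x^4 + 8*x^3 + 11*x^2 - 32*x - 60

Solve f'(x) = 0:
  Factor: x^4 + 8*x^3 + 11*x^2 - 32*x - 60 = (x - 2)*(x + 2)*(x + 3)*(x + 5) = 0.
  ⇒ x = -5, -3, -2, 2

f''(x) = 4*x^3 + 24*x^2 + 22*x - 32
Second-derivative test at each critical point:
  f''(-5) = -42 < 0 → local maximum
  f''(-3) = 10 > 0 → local minimum
  f''(-2) = -12 < 0 → local maximum
  f''(2) = 140 > 0 → local minimum

Critical points: x = -5 (local maximum); x = -3 (local minimum); x = -2 (local maximum); x = 2 (local minimum)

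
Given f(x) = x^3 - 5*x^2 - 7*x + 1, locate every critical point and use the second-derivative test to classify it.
f'(x) = 3*x^2 - 10*x - 7

Solve f'(x) = 0:
  3*x^2 - 10*x - 7 = 0 has no rational roots; quadratic formula: x = (10 ± √184)/6.
  ⇒ x = 5/3 - sqrt(46)/3 ≈ -0.5941, 5/3 + sqrt(46)/3 ≈ 3.9274

f''(x) = 6*x - 10
Second-derivative test at each critical point:
  f''(-0.5941) = -13.5647 < 0 → local maximum
  f''(3.9274) = 13.5647 > 0 → local minimum

Critical points: x = 5/3 - sqrt(46)/3 ≈ -0.5941 (local maximum); x = 5/3 + sqrt(46)/3 ≈ 3.9274 (local minimum)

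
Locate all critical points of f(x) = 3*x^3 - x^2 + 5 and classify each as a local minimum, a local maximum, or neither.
f'(x) = x*(9*x - 2)

Solve f'(x) = 0:
  Factor: 9*x^2 - 2*x = x*(9*x - 2) = 0.
  ⇒ x = 0, 2/9

f''(x) = 18*x - 2
Second-derivative test at each critical point:
  f''(0) = -2 < 0 → local maximum
  f''(2/9) = 2 > 0 → local minimum

Critical points: x = 0 (local maximum); x = 2/9 (local minimum)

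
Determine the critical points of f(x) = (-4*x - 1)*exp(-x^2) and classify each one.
f'(x) = 2*(x*(4*x + 1) - 2)*exp(-x^2)

Solve f'(x) = 0:
  f'(x) = (8*x^2 + 2*x - 4)·exp(-x^2) and exp(-x^2) > 0 for every x, so f'(x) = 0 ⇔ 8*x^2 + 2*x - 4 = 0.
  Factor: 8*x^2 + 2*x - 4 = 2*(4*x^2 + x - 2); 4*x^2 + x - 2 = 0 has no rational roots; quadratic formula: x = (-1 ± √33)/8.
  ⇒ x = -sqrt(33)/8 - 1/8 ≈ -0.8431, -1/8 + sqrt(33)/8 ≈ 0.5931

f''(x) = 2*(-8*x^3 - 2*x^2 + 12*x + 1)*exp(-x^2)
Second-derivative test at each critical point:
  f''(-0.8431) = -5.6442 < 0 → local maximum
  f''(0.5931) = 8.0822 > 0 → local minimum

Critical points: x = -sqrt(33)/8 - 1/8 ≈ -0.8431 (local maximum); x = -1/8 + sqrt(33)/8 ≈ 0.5931 (local minimum)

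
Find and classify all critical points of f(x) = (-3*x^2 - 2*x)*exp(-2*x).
f'(x) = 2*(3*x^2 - x - 1)*exp(-2*x)

Solve f'(x) = 0:
  f'(x) = (6*x^2 - 2*x - 2)·exp(-2*x) and exp(-2*x) > 0 for every x, so f'(x) = 0 ⇔ 6*x^2 - 2*x - 2 = 0.
  Factor: 6*x^2 - 2*x - 2 = 2*(3*x^2 - x - 1); 3*x^2 - x - 1 = 0 has no rational roots; quadratic formula: x = (1 ± √13)/6.
  ⇒ x = 1/6 - sqrt(13)/6 ≈ -0.4343, 1/6 + sqrt(13)/6 ≈ 0.7676

f''(x) = 2*(-6*x^2 + 8*x + 1)*exp(-2*x)
Second-derivative test at each critical point:
  f''(-0.4343) = -17.1868 < 0 → local maximum
  f''(0.7676) = 1.5534 > 0 → local minimum

Critical points: x = 1/6 - sqrt(13)/6 ≈ -0.4343 (local maximum); x = 1/6 + sqrt(13)/6 ≈ 0.7676 (local minimum)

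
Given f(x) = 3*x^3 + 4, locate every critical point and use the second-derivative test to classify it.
f'(x) = 9*x^2

Solve f'(x) = 0:
  ⇒ x = 0

f''(x) = 18*x
Second-derivative test at each critical point:
  f''(0) = 0, so the second-derivative test is inconclusive; use the first-derivative test: f'(-1/4) = 0.5625, f'(1/4) = 0.5625 — f' is positive on both sides (no sign change) → neither a local maximum nor a local minimum

Critical points: x = 0 (neither)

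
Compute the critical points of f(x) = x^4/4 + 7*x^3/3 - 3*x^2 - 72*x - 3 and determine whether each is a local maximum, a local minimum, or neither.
f'(x) = x^3 + 7*x^2 - 6*x - 72

Solve f'(x) = 0:
  Factor: x^3 + 7*x^2 - 6*x - 72 = (x - 3)*(x + 4)*(x + 6) = 0.
  ⇒ x = -6, -4, 3

f''(x) = 3*x^2 + 14*x - 6
Second-derivative test at each critical point:
  f''(-6) = 18 > 0 → local minimum
  f''(-4) = -14 < 0 → local maximum
  f''(3) = 63 > 0 → local minimum

Critical points: x = -6 (local minimum); x = -4 (local maximum); x = 3 (local minimum)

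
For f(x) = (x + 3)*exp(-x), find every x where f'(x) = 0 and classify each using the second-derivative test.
f'(x) = (-x - 2)*exp(-x)

Solve f'(x) = 0:
  f'(x) = (-x - 2)·exp(-x) and exp(-x) > 0 for every x, so f'(x) = 0 ⇔ -x - 2 = 0.
  -x - 2 = 0.
  ⇒ x = -2

f''(x) = (x + 1)*exp(-x)
Second-derivative test at each critical point:
  f''(-2) = -7.3891 < 0 → local maximum

Critical points: x = -2 (local maximum)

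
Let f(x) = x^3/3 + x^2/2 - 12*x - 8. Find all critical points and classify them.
f'(x) = x^2 + x - 12

Solve f'(x) = 0:
  Factor: x^2 + x - 12 = (x - 3)*(x + 4) = 0.
  ⇒ x = -4, 3

f''(x) = 2*x + 1
Second-derivative test at each critical point:
  f''(-4) = -7 < 0 → local maximum
  f''(3) = 7 > 0 → local minimum

Critical points: x = -4 (local maximum); x = 3 (local minimum)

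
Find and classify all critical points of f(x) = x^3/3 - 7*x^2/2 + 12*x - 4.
f'(x) = x^2 - 7*x + 12

Solve f'(x) = 0:
  Factor: x^2 - 7*x + 12 = (x - 4)*(x - 3) = 0.
  ⇒ x = 3, 4

f''(x) = 2*x - 7
Second-derivative test at each critical point:
  f''(3) = -1 < 0 → local maximum
  f''(4) = 1 > 0 → local minimum

Critical points: x = 3 (local maximum); x = 4 (local minimum)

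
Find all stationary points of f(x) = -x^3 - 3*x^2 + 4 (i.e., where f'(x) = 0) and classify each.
f'(x) = 3*x*(-x - 2)

Solve f'(x) = 0:
  Factor: -3*x^2 - 6*x = -3*x*(x + 2) = 0.
  ⇒ x = -2, 0

f''(x) = -6*x - 6
Second-derivative test at each critical point:
  f''(-2) = 6 > 0 → local minimum
  f''(0) = -6 < 0 → local maximum

Critical points: x = -2 (local minimum); x = 0 (local maximum)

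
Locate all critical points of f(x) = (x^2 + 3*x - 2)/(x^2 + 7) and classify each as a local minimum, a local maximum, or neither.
f'(x) = 3*(-x^2 + 6*x + 7)/(x^4 + 14*x^2 + 49)

Solve f'(x) = 0:
  f'(x) = -3*(x - 7)*(x + 1)/(x^2 + 7)^2; the denominator is positive wherever f is defined, so f'(x) = 0 ⇔ -3*x^2 + 18*x + 21 = 0.
  Factor: -3*x^2 + 18*x + 21 = -3*(x - 7)*(x + 1) = 0.
  ⇒ x = -1, 7

f''(x) = 6*(x^3 - 9*x^2 - 21*x + 21)/(x^6 + 21*x^4 + 147*x^2 + 343)
Second-derivative test at each critical point:
  f''(-1) = 3/8 > 0 → local minimum
  f''(7) = -3/392 < 0 → local maximum

Critical points: x = -1 (local minimum); x = 7 (local maximum)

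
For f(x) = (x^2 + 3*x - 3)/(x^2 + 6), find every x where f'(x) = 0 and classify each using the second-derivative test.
f'(x) = 3*(-x^2 + 6*x + 6)/(x^4 + 12*x^2 + 36)

Solve f'(x) = 0:
  f'(x) = -3*(x^2 - 6*x - 6)/(x^2 + 6)^2; the denominator is positive wherever f is defined, so f'(x) = 0 ⇔ -3*x^2 + 18*x + 18 = 0.
  Factor: -3*x^2 + 18*x + 18 = -3*(x^2 - 6*x - 6); x^2 - 6*x - 6 = 0 has no rational roots; quadratic formula: x = (6 ± √60)/2.
  ⇒ x = 3 - sqrt(15) ≈ -0.8730, 3 + sqrt(15) ≈ 6.8730

f''(x) = 6*(x^3 - 9*x^2 - 18*x + 18)/(x^6 + 18*x^4 + 108*x^2 + 216)
Second-derivative test at each critical point:
  f''(-0.8730) = 0.5082 > 0 → local minimum
  f''(6.8730) = -0.0082 < 0 → local maximum

Critical points: x = 3 - sqrt(15) ≈ -0.8730 (local minimum); x = 3 + sqrt(15) ≈ 6.8730 (local maximum)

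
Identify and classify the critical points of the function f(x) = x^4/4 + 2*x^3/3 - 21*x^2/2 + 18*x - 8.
f'(x) = x^3 + 2*x^2 - 21*x + 18

Solve f'(x) = 0:
  Factor: x^3 + 2*x^2 - 21*x + 18 = (x - 3)*(x - 1)*(x + 6) = 0.
  ⇒ x = -6, 1, 3

f''(x) = 3*x^2 + 4*x - 21
Second-derivative test at each critical point:
  f''(-6) = 63 > 0 → local minimum
  f''(1) = -14 < 0 → local maximum
  f''(3) = 18 > 0 → local minimum

Critical points: x = -6 (local minimum); x = 1 (local maximum); x = 3 (local minimum)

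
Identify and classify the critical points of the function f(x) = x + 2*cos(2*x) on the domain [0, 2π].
f'(x) = 1 - 4*sin(2*x)

Solve f'(x) = 0 on [0, 2π]:
  f'(x) = 0 ⇔ sin(2*x) = 1/4, i.e. 2*x = arcsin(1/4) + 2nπ or 2*x = π − arcsin(1/4) + 2nπ; keep the solutions lying in [0, 2π].
  ⇒ x = asin(1/4)/2 ≈ 0.1263, -asin(1/4)/2 + pi/2 ≈ 1.4445, asin(1/4)/2 + pi ≈ 3.2679, -asin(1/4)/2 + 3*pi/2 ≈ 4.5860

f''(x) = -8*cos(2*x)
Second-derivative test at each critical point:
  f''(0.1263) = -7.7460 < 0 → local maximum
  f''(1.4445) = 7.7460 > 0 → local minimum
  f''(3.2679) = -7.7460 < 0 → local maximum
  f''(4.5860) = 7.7460 > 0 → local minimum

Critical points: x = asin(1/4)/2 ≈ 0.1263 (local maximum); x = -asin(1/4)/2 + pi/2 ≈ 1.4445 (local minimum); x = asin(1/4)/2 + pi ≈ 3.2679 (local maximum); x = -asin(1/4)/2 + 3*pi/2 ≈ 4.5860 (local minimum)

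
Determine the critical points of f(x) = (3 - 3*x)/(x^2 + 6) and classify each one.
f'(x) = 3*(-x^2 + 2*x*(x - 1) - 6)/(x^2 + 6)^2

Solve f'(x) = 0:
  f'(x) = 3*(x^2 - 2*x - 6)/(x^2 + 6)^2; the denominator is positive wherever f is defined, so f'(x) = 0 ⇔ 3*x^2 - 6*x - 18 = 0.
  Factor: 3*x^2 - 6*x - 18 = 3*(x^2 - 2*x - 6); x^2 - 2*x - 6 = 0 has no rational roots; quadratic formula: x = (2 ± √28)/2.
  ⇒ x = 1 - sqrt(7) ≈ -1.6458, 1 + sqrt(7) ≈ 3.6458

f''(x) = 6*(4*x^2*(1 - x) + (3*x - 1)*(x^2 + 6))/(x^2 + 6)^3
Second-derivative test at each critical point:
  f''(-1.6458) = -0.2093 < 0 → local maximum
  f''(3.6458) = 0.0427 > 0 → local minimum

Critical points: x = 1 - sqrt(7) ≈ -1.6458 (local maximum); x = 1 + sqrt(7) ≈ 3.6458 (local minimum)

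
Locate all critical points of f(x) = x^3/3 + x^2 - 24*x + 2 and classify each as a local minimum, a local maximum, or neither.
f'(x) = x^2 + 2*x - 24

Solve f'(x) = 0:
  Factor: x^2 + 2*x - 24 = (x - 4)*(x + 6) = 0.
  ⇒ x = -6, 4

f''(x) = 2*x + 2
Second-derivative test at each critical point:
  f''(-6) = -10 < 0 → local maximum
  f''(4) = 10 > 0 → local minimum

Critical points: x = -6 (local maximum); x = 4 (local minimum)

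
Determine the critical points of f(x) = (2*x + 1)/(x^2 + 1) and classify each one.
f'(x) = 2*(-x^2 - x + 1)/(x^4 + 2*x^2 + 1)

Solve f'(x) = 0:
  f'(x) = -2*(x^2 + x - 1)/(x^2 + 1)^2; the denominator is positive wherever f is defined, so f'(x) = 0 ⇔ -2*x^2 - 2*x + 2 = 0.
  Factor: -2*x^2 - 2*x + 2 = -2*(x^2 + x - 1); x^2 + x - 1 = 0 has no rational roots; quadratic formula: x = (-1 ± √5)/2.
  ⇒ x = -sqrt(5)/2 - 1/2 ≈ -1.6180, -1/2 + sqrt(5)/2 ≈ 0.6180

f''(x) = 2*(4*x^2*(2*x + 1) - (6*x + 1)*(x^2 + 1))/(x^2 + 1)^3
Second-derivative test at each critical point:
  f''(-1.6180) = 0.3416 > 0 → local minimum
  f''(0.6180) = -2.3416 < 0 → local maximum

Critical points: x = -sqrt(5)/2 - 1/2 ≈ -1.6180 (local minimum); x = -1/2 + sqrt(5)/2 ≈ 0.6180 (local maximum)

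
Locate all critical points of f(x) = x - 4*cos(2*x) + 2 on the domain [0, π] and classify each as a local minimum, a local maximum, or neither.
f'(x) = 8*sin(2*x) + 1

Solve f'(x) = 0 on [0, π]:
  f'(x) = 0 ⇔ sin(2*x) = -1/8, i.e. 2*x = arcsin(-1/8) + 2nπ or 2*x = π − arcsin(-1/8) + 2nπ; keep the solutions lying in [0, π].
  ⇒ x = asin(1/8)/2 + pi/2 ≈ 1.6335, pi - asin(1/8)/2 ≈ 3.0789

f''(x) = 16*cos(2*x)
Second-derivative test at each critical point:
  f''(1.6335) = -15.8745 < 0 → local maximum
  f''(3.0789) = 15.8745 > 0 → local minimum

Critical points: x = asin(1/8)/2 + pi/2 ≈ 1.6335 (local maximum); x = pi - asin(1/8)/2 ≈ 3.0789 (local minimum)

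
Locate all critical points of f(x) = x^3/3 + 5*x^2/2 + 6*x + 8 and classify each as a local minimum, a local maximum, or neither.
f'(x) = x^2 + 5*x + 6

Solve f'(x) = 0:
  Factor: x^2 + 5*x + 6 = (x + 2)*(x + 3) = 0.
  ⇒ x = -3, -2

f''(x) = 2*x + 5
Second-derivative test at each critical point:
  f''(-3) = -1 < 0 → local maximum
  f''(-2) = 1 > 0 → local minimum

Critical points: x = -3 (local maximum); x = -2 (local minimum)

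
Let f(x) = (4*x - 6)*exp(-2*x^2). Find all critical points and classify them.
f'(x) = 4*(-2*x*(2*x - 3) + 1)*exp(-2*x^2)

Solve f'(x) = 0:
  f'(x) = (-16*x^2 + 24*x + 4)·exp(-2*x^2) and exp(-2*x^2) > 0 for every x, so f'(x) = 0 ⇔ -16*x^2 + 24*x + 4 = 0.
  Factor: -16*x^2 + 24*x + 4 = -4*(4*x^2 - 6*x - 1); 4*x^2 - 6*x - 1 = 0 has no rational roots; quadratic formula: x = (6 ± √52)/8.
  ⇒ x = 3/4 - sqrt(13)/4 ≈ -0.1514, 3/4 + sqrt(13)/4 ≈ 1.6514

f''(x) = 8*(4*x^2*(2*x - 3) - 6*x + 3)*exp(-2*x^2)
Second-derivative test at each critical point:
  f''(-0.1514) = 27.5521 > 0 → local minimum
  f''(1.6514) = -0.1234 < 0 → local maximum

Critical points: x = 3/4 - sqrt(13)/4 ≈ -0.1514 (local minimum); x = 3/4 + sqrt(13)/4 ≈ 1.6514 (local maximum)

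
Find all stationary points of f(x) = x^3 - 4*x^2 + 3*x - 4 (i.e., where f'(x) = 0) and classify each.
f'(x) = 3*x^2 - 8*x + 3

Solve f'(x) = 0:
  3*x^2 - 8*x + 3 = 0 has no rational roots; quadratic formula: x = (8 ± √28)/6.
  ⇒ x = 4/3 - sqrt(7)/3 ≈ 0.4514, sqrt(7)/3 + 4/3 ≈ 2.2153

f''(x) = 6*x - 8
Second-derivative test at each critical point:
  f''(0.4514) = -5.2915 < 0 → local maximum
  f''(2.2153) = 5.2915 > 0 → local minimum

Critical points: x = 4/3 - sqrt(7)/3 ≈ 0.4514 (local maximum); x = sqrt(7)/3 + 4/3 ≈ 2.2153 (local minimum)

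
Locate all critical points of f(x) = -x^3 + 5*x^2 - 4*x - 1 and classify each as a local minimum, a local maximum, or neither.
f'(x) = -3*x^2 + 10*x - 4

Solve f'(x) = 0:
  3*x^2 - 10*x + 4 = 0 has no rational roots; quadratic formula: x = (10 ± √52)/6.
  ⇒ x = 5/3 - sqrt(13)/3 ≈ 0.4648, sqrt(13)/3 + 5/3 ≈ 2.8685

f''(x) = 10 - 6*x
Second-derivative test at each critical point:
  f''(0.4648) = 7.2111 > 0 → local minimum
  f''(2.8685) = -7.2111 < 0 → local maximum

Critical points: x = 5/3 - sqrt(13)/3 ≈ 0.4648 (local minimum); x = sqrt(13)/3 + 5/3 ≈ 2.8685 (local maximum)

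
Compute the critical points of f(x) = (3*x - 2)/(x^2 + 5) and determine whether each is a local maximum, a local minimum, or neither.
f'(x) = (-3*x^2 + 4*x + 15)/(x^4 + 10*x^2 + 25)

Solve f'(x) = 0:
  f'(x) = -(x - 3)*(3*x + 5)/(x^2 + 5)^2; the denominator is positive wherever f is defined, so f'(x) = 0 ⇔ -3*x^2 + 4*x + 15 = 0.
  Factor: -3*x^2 + 4*x + 15 = -(x - 3)*(3*x + 5) = 0.
  ⇒ x = -5/3, 3

f''(x) = 2*(4*x^2*(3*x - 2) + (2 - 9*x)*(x^2 + 5))/(x^2 + 5)^3
Second-derivative test at each critical point:
  f''(-5/3) = 81/350 > 0 → local minimum
  f''(3) = -1/14 < 0 → local maximum

Critical points: x = -5/3 (local minimum); x = 3 (local maximum)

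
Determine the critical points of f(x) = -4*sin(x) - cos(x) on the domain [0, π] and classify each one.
f'(x) = sin(x) - 4*cos(x)

Solve f'(x) = 0 on [0, π]:
  f'(x) = 0 ⇔ -4*cos(x) = -sin(x) ⇔ tan(x) = 4, i.e. x = arctan(4) + nπ; keep the solutions lying in [0, π].
  ⇒ x = atan(4) ≈ 1.3258

f''(x) = 4*sin(x) + cos(x)
Second-derivative test at each critical point:
  f''(1.3258) = 4.1231 > 0 → local minimum

Critical points: x = atan(4) ≈ 1.3258 (local minimum)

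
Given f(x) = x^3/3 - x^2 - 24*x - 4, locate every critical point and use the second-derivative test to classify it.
f'(x) = x^2 - 2*x - 24

Solve f'(x) = 0:
  Factor: x^2 - 2*x - 24 = (x - 6)*(x + 4) = 0.
  ⇒ x = -4, 6

f''(x) = 2*x - 2
Second-derivative test at each critical point:
  f''(-4) = -10 < 0 → local maximum
  f''(6) = 10 > 0 → local minimum

Critical points: x = -4 (local maximum); x = 6 (local minimum)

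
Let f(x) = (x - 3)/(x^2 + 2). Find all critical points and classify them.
f'(x) = (x^2 - 2*x*(x - 3) + 2)/(x^2 + 2)^2

Solve f'(x) = 0:
  f'(x) = -(x^2 - 6*x - 2)/(x^2 + 2)^2; the denominator is positive wherever f is defined, so f'(x) = 0 ⇔ -x^2 + 6*x + 2 = 0.
  x^2 - 6*x - 2 = 0 has no rational roots; quadratic formula: x = (6 ± √44)/2.
  ⇒ x = 3 - sqrt(11) ≈ -0.3166, 3 + sqrt(11) ≈ 6.3166

f''(x) = 2*(4*x^2*(x - 3) + 3*(1 - x)*(x^2 + 2))/(x^2 + 2)^3
Second-derivative test at each critical point:
  f''(-0.3166) = 1.5038 > 0 → local minimum
  f''(6.3166) = -0.0038 < 0 → local maximum

Critical points: x = 3 - sqrt(11) ≈ -0.3166 (local minimum); x = 3 + sqrt(11) ≈ 6.3166 (local maximum)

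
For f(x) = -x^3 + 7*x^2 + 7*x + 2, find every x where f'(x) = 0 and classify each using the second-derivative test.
f'(x) = -3*x^2 + 14*x + 7

Solve f'(x) = 0:
  3*x^2 - 14*x - 7 = 0 has no rational roots; quadratic formula: x = (14 ± √280)/6.
  ⇒ x = 7/3 - sqrt(70)/3 ≈ -0.4555, 7/3 + sqrt(70)/3 ≈ 5.1222

f''(x) = 14 - 6*x
Second-derivative test at each critical point:
  f''(-0.4555) = 16.7332 > 0 → local minimum
  f''(5.1222) = -16.7332 < 0 → local maximum

Critical points: x = 7/3 - sqrt(70)/3 ≈ -0.4555 (local minimum); x = 7/3 + sqrt(70)/3 ≈ 5.1222 (local maximum)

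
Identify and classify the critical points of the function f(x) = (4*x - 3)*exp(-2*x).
f'(x) = 2*(5 - 4*x)*exp(-2*x)

Solve f'(x) = 0:
  f'(x) = (10 - 8*x)·exp(-2*x) and exp(-2*x) > 0 for every x, so f'(x) = 0 ⇔ 10 - 8*x = 0.
  Factor: 10 - 8*x = -2*(4*x - 5) = 0.
  ⇒ x = 5/4

f''(x) = 4*(4*x - 7)*exp(-2*x)
Second-derivative test at each critical point:
  f''(5/4) = -0.6567 < 0 → local maximum

Critical points: x = 5/4 (local maximum)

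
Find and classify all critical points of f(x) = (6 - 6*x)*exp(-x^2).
f'(x) = 6*(2*x*(x - 1) - 1)*exp(-x^2)

Solve f'(x) = 0:
  f'(x) = (12*x^2 - 12*x - 6)·exp(-x^2) and exp(-x^2) > 0 for every x, so f'(x) = 0 ⇔ 12*x^2 - 12*x - 6 = 0.
  Factor: 12*x^2 - 12*x - 6 = 6*(2*x^2 - 2*x - 1); 2*x^2 - 2*x - 1 = 0 has no rational roots; quadratic formula: x = (2 ± √12)/4.
  ⇒ x = 1/2 - sqrt(3)/2 ≈ -0.3660, 1/2 + sqrt(3)/2 ≈ 1.3660

f''(x) = 12*(2*x^2*(1 - x) + 3*x - 1)*exp(-x^2)
Second-derivative test at each critical point:
  f''(-0.3660) = -18.1785 < 0 → local maximum
  f''(1.3660) = 3.2162 > 0 → local minimum

Critical points: x = 1/2 - sqrt(3)/2 ≈ -0.3660 (local maximum); x = 1/2 + sqrt(3)/2 ≈ 1.3660 (local minimum)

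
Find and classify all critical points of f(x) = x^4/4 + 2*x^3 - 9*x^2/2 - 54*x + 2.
f'(x) = x^3 + 6*x^2 - 9*x - 54

Solve f'(x) = 0:
  Factor: x^3 + 6*x^2 - 9*x - 54 = (x - 3)*(x + 3)*(x + 6) = 0.
  ⇒ x = -6, -3, 3

f''(x) = 3*x^2 + 12*x - 9
Second-derivative test at each critical point:
  f''(-6) = 27 > 0 → local minimum
  f''(-3) = -18 < 0 → local maximum
  f''(3) = 54 > 0 → local minimum

Critical points: x = -6 (local minimum); x = -3 (local maximum); x = 3 (local minimum)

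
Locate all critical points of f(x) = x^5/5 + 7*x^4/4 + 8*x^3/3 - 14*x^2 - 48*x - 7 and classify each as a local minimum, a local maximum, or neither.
f'(x) = x^4 + 7*x^3 + 8*x^2 - 28*x - 48

Solve f'(x) = 0:
  Factor: x^4 + 7*x^3 + 8*x^2 - 28*x - 48 = (x - 2)*(x + 2)*(x + 3)*(x + 4) = 0.
  ⇒ x = -4, -3, -2, 2

f''(x) = 4*x^3 + 21*x^2 + 16*x - 28
Second-derivative test at each critical point:
  f''(-4) = -12 < 0 → local maximum
  f''(-3) = 5 > 0 → local minimum
  f''(-2) = -8 < 0 → local maximum
  f''(2) = 120 > 0 → local minimum

Critical points: x = -4 (local maximum); x = -3 (local minimum); x = -2 (local maximum); x = 2 (local minimum)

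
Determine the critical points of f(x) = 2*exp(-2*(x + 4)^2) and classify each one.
f'(x) = 8*(-x - 4)*exp(-2*(x + 4)^2)

Solve f'(x) = 0:
  f'(x) = (-8*x - 32)·exp(-2*(x + 4)^2) and exp(-2*(x + 4)^2) > 0 for every x, so f'(x) = 0 ⇔ -8*x - 32 = 0.
  Factor: -8*x - 32 = -8*(x + 4) = 0.
  ⇒ x = -4

f''(x) = 8*(4*(x + 4)^2 - 1)*exp(-2*(x + 4)^2)
Second-derivative test at each critical point:
  f''(-4) = -8 < 0 → local maximum

Critical points: x = -4 (local maximum)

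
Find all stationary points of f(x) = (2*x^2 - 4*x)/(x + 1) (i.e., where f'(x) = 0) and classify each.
f'(x) = 2*(x^2 + 2*x - 2)/(x^2 + 2*x + 1)

Solve f'(x) = 0:
  f'(x) = 2*(x^2 + 2*x - 2)/(x + 1)^2; the denominator is positive wherever f is defined, so f'(x) = 0 ⇔ 2*x^2 + 4*x - 4 = 0.
  Factor: 2*x^2 + 4*x - 4 = 2*(x^2 + 2*x - 2); x^2 + 2*x - 2 = 0 has no rational roots; quadratic formula: x = (-2 ± √12)/2.
  ⇒ x = -sqrt(3) - 1 ≈ -2.7321, -1 + sqrt(3) ≈ 0.7321

f''(x) = 12/(x^3 + 3*x^2 + 3*x + 1)
Second-derivative test at each critical point:
  f''(-2.7321) = -2.3094 < 0 → local maximum
  f''(0.7321) = 2.3094 > 0 → local minimum

Critical points: x = -sqrt(3) - 1 ≈ -2.7321 (local maximum); x = -1 + sqrt(3) ≈ 0.7321 (local minimum)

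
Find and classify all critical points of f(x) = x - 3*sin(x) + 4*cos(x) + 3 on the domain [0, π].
f'(x) = -4*sin(x) - 3*cos(x) + 1

Solve f'(x) = 0 on [0, π]:
  f'(x) = 0 ⇔ -4*sin(x) - 3*cos(x) = -1. Write the left side as R·cos(x + φ) with R = √((-3)² + 4²) = 5, cos φ = -3/5, sin φ = 4/5; then cos(x + φ) = -1/5. Solve for x and keep the solutions lying in [0, π].
  ⇒ x = atan((4 + 6*sqrt(6))/(3 - 8*sqrt(6))) + pi ≈ 2.2967

f''(x) = 3*sin(x) - 4*cos(x)
Second-derivative test at each critical point:
  f''(2.2967) = 4.8990 > 0 → local minimum

Critical points: x = atan((4 + 6*sqrt(6))/(3 - 8*sqrt(6))) + pi ≈ 2.2967 (local minimum)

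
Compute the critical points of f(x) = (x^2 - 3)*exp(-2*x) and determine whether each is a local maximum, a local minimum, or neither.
f'(x) = 2*(-x^2 + x + 3)*exp(-2*x)

Solve f'(x) = 0:
  f'(x) = (-2*x^2 + 2*x + 6)·exp(-2*x) and exp(-2*x) > 0 for every x, so f'(x) = 0 ⇔ -2*x^2 + 2*x + 6 = 0.
  Factor: -2*x^2 + 2*x + 6 = -2*(x^2 - x - 3); x^2 - x - 3 = 0 has no rational roots; quadratic formula: x = (1 ± √13)/2.
  ⇒ x = 1/2 - sqrt(13)/2 ≈ -1.3028, 1/2 + sqrt(13)/2 ≈ 2.3028

f''(x) = 2*(2*x^2 - 4*x - 5)*exp(-2*x)
Second-derivative test at each critical point:
  f''(-1.3028) = 97.6289 > 0 → local minimum
  f''(2.3028) = -0.0721 < 0 → local maximum

Critical points: x = 1/2 - sqrt(13)/2 ≈ -1.3028 (local minimum); x = 1/2 + sqrt(13)/2 ≈ 2.3028 (local maximum)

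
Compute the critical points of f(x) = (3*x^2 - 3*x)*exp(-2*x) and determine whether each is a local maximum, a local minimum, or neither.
f'(x) = 3*(-2*x^2 + 4*x - 1)*exp(-2*x)

Solve f'(x) = 0:
  f'(x) = (-6*x^2 + 12*x - 3)·exp(-2*x) and exp(-2*x) > 0 for every x, so f'(x) = 0 ⇔ -6*x^2 + 12*x - 3 = 0.
  Factor: -6*x^2 + 12*x - 3 = -3*(2*x^2 - 4*x + 1); 2*x^2 - 4*x + 1 = 0 has no rational roots; quadratic formula: x = (4 ± √8)/4.
  ⇒ x = 1 - sqrt(2)/2 ≈ 0.2929, sqrt(2)/2 + 1 ≈ 1.7071

f''(x) = 6*(2*x^2 - 6*x + 3)*exp(-2*x)
Second-derivative test at each critical point:
  f''(0.2929) = 4.7235 > 0 → local minimum
  f''(1.7071) = -0.2792 < 0 → local maximum

Critical points: x = 1 - sqrt(2)/2 ≈ 0.2929 (local minimum); x = sqrt(2)/2 + 1 ≈ 1.7071 (local maximum)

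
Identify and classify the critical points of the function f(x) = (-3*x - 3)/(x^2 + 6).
f'(x) = 3*(-x^2 + 2*x*(x + 1) - 6)/(x^2 + 6)^2

Solve f'(x) = 0:
  f'(x) = 3*(x^2 + 2*x - 6)/(x^2 + 6)^2; the denominator is positive wherever f is defined, so f'(x) = 0 ⇔ 3*x^2 + 6*x - 18 = 0.
  Factor: 3*x^2 + 6*x - 18 = 3*(x^2 + 2*x - 6); x^2 + 2*x - 6 = 0 has no rational roots; quadratic formula: x = (-2 ± √28)/2.
  ⇒ x = -sqrt(7) - 1 ≈ -3.6458, -1 + sqrt(7) ≈ 1.6458

f''(x) = 6*(-4*x^2*(x + 1) + (3*x + 1)*(x^2 + 6))/(x^2 + 6)^3
Second-derivative test at each critical point:
  f''(-3.6458) = -0.0427 < 0 → local maximum
  f''(1.6458) = 0.2093 > 0 → local minimum

Critical points: x = -sqrt(7) - 1 ≈ -3.6458 (local maximum); x = -1 + sqrt(7) ≈ 1.6458 (local minimum)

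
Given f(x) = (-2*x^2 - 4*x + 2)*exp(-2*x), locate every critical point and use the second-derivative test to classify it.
f'(x) = 4*(x^2 + x - 2)*exp(-2*x)

Solve f'(x) = 0:
  f'(x) = (4*x^2 + 4*x - 8)·exp(-2*x) and exp(-2*x) > 0 for every x, so f'(x) = 0 ⇔ 4*x^2 + 4*x - 8 = 0.
  Factor: 4*x^2 + 4*x - 8 = 4*(x - 1)*(x + 2) = 0.
  ⇒ x = -2, 1

f''(x) = 4*(5 - 2*x^2)*exp(-2*x)
Second-derivative test at each critical point:
  f''(-2) = -655.1778 < 0 → local maximum
  f''(1) = 1.6240 > 0 → local minimum

Critical points: x = -2 (local maximum); x = 1 (local minimum)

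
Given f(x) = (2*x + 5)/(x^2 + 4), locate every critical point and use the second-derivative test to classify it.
f'(x) = 2*(-x^2 - 5*x + 4)/(x^4 + 8*x^2 + 16)

Solve f'(x) = 0:
  f'(x) = -2*(x^2 + 5*x - 4)/(x^2 + 4)^2; the denominator is positive wherever f is defined, so f'(x) = 0 ⇔ -2*x^2 - 10*x + 8 = 0.
  Factor: -2*x^2 - 10*x + 8 = -2*(x^2 + 5*x - 4); x^2 + 5*x - 4 = 0 has no rational roots; quadratic formula: x = (-5 ± √41)/2.
  ⇒ x = -sqrt(41)/2 - 5/2 ≈ -5.7016, -5/2 + sqrt(41)/2 ≈ 0.7016

f''(x) = 2*(4*x^2*(2*x + 5) - (6*x + 5)*(x^2 + 4))/(x^2 + 4)^3
Second-derivative test at each critical point:
  f''(-5.7016) = 0.0096 > 0 → local minimum
  f''(0.7016) = -0.6346 < 0 → local maximum

Critical points: x = -sqrt(41)/2 - 5/2 ≈ -5.7016 (local minimum); x = -5/2 + sqrt(41)/2 ≈ 0.7016 (local maximum)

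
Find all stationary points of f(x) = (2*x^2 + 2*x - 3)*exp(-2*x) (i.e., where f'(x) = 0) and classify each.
f'(x) = 4*(2 - x^2)*exp(-2*x)

Solve f'(x) = 0:
  f'(x) = (8 - 4*x^2)·exp(-2*x) and exp(-2*x) > 0 for every x, so f'(x) = 0 ⇔ 8 - 4*x^2 = 0.
  Factor: 8 - 4*x^2 = -4*(x^2 - 2); x^2 - 2 = 0 has no rational roots; quadratic formula: x = (0 ± √8)/2.
  ⇒ x = -sqrt(2) ≈ -1.4142, sqrt(2) ≈ 1.4142

f''(x) = 8*(x^2 - x - 2)*exp(-2*x)
Second-derivative test at each critical point:
  f''(-1.4142) = 191.4147 > 0 → local minimum
  f''(1.4142) = -0.6687 < 0 → local maximum

Critical points: x = -sqrt(2) ≈ -1.4142 (local minimum); x = sqrt(2) ≈ 1.4142 (local maximum)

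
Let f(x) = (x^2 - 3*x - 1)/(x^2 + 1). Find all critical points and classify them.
f'(x) = (3*x^2 + 4*x - 3)/(x^4 + 2*x^2 + 1)

Solve f'(x) = 0:
  f'(x) = (3*x^2 + 4*x - 3)/(x^2 + 1)^2; the denominator is positive wherever f is defined, so f'(x) = 0 ⇔ 3*x^2 + 4*x - 3 = 0.
  3*x^2 + 4*x - 3 = 0 has no rational roots; quadratic formula: x = (-4 ± √52)/6.
  ⇒ x = -sqrt(13)/3 - 2/3 ≈ -1.8685, -2/3 + sqrt(13)/3 ≈ 0.5352

f''(x) = 2*(-3*x^3 - 6*x^2 + 9*x + 2)/(x^6 + 3*x^4 + 3*x^2 + 1)
Second-derivative test at each critical point:
  f''(-1.8685) = -0.3575 < 0 → local maximum
  f''(0.5352) = 4.3575 > 0 → local minimum

Critical points: x = -sqrt(13)/3 - 2/3 ≈ -1.8685 (local maximum); x = -2/3 + sqrt(13)/3 ≈ 0.5352 (local minimum)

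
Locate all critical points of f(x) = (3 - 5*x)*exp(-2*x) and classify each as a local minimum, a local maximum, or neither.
f'(x) = (10*x - 11)*exp(-2*x)

Solve f'(x) = 0:
  f'(x) = (10*x - 11)·exp(-2*x) and exp(-2*x) > 0 for every x, so f'(x) = 0 ⇔ 10*x - 11 = 0.
  10*x - 11 = 0.
  ⇒ x = 11/10

f''(x) = 4*(8 - 5*x)*exp(-2*x)
Second-derivative test at each critical point:
  f''(11/10) = 1.1080 > 0 → local minimum

Critical points: x = 11/10 (local minimum)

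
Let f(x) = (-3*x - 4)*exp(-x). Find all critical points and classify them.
f'(x) = (3*x + 1)*exp(-x)

Solve f'(x) = 0:
  f'(x) = (3*x + 1)·exp(-x) and exp(-x) > 0 for every x, so f'(x) = 0 ⇔ 3*x + 1 = 0.
  3*x + 1 = 0.
  ⇒ x = -1/3

f''(x) = (2 - 3*x)*exp(-x)
Second-derivative test at each critical point:
  f''(-1/3) = 4.1868 > 0 → local minimum

Critical points: x = -1/3 (local minimum)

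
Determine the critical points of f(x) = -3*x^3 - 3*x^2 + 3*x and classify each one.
f'(x) = -9*x^2 - 6*x + 3

Solve f'(x) = 0:
  Factor: -9*x^2 - 6*x + 3 = -3*(x + 1)*(3*x - 1) = 0.
  ⇒ x = -1, 1/3

f''(x) = -18*x - 6
Second-derivative test at each critical point:
  f''(-1) = 12 > 0 → local minimum
  f''(1/3) = -12 < 0 → local maximum

Critical points: x = -1 (local minimum); x = 1/3 (local maximum)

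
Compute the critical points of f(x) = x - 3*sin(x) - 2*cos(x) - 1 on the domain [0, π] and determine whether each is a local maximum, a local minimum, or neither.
f'(x) = 2*sin(x) - 3*cos(x) + 1

Solve f'(x) = 0 on [0, π]:
  f'(x) = 0 ⇔ 2*sin(x) - 3*cos(x) = -1. Write the left side as R·cos(x + φ) with R = √((-3)² + (-2)²) = sqrt(13), cos φ = -3*sqrt(13)/13, sin φ = -2*sqrt(13)/13; then cos(x + φ) = -sqrt(13)/13. Solve for x and keep the solutions lying in [0, π].
  ⇒ x = atan((-2 + 6*sqrt(3))/(3 + 4*sqrt(3))) ≈ 0.7018

f''(x) = 3*sin(x) + 2*cos(x)
Second-derivative test at each critical point:
  f''(0.7018) = 3.4641 > 0 → local minimum

Critical points: x = atan((-2 + 6*sqrt(3))/(3 + 4*sqrt(3))) ≈ 0.7018 (local minimum)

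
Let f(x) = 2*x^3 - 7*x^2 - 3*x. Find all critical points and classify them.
f'(x) = 6*x^2 - 14*x - 3

Solve f'(x) = 0:
  6*x^2 - 14*x - 3 = 0 has no rational roots; quadratic formula: x = (14 ± √268)/12.
  ⇒ x = 7/6 - sqrt(67)/6 ≈ -0.1976, 7/6 + sqrt(67)/6 ≈ 2.5309

f''(x) = 12*x - 14
Second-derivative test at each critical point:
  f''(-0.1976) = -16.3707 < 0 → local maximum
  f''(2.5309) = 16.3707 > 0 → local minimum

Critical points: x = 7/6 - sqrt(67)/6 ≈ -0.1976 (local maximum); x = 7/6 + sqrt(67)/6 ≈ 2.5309 (local minimum)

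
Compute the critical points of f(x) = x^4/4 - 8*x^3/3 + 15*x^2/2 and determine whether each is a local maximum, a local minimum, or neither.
f'(x) = x*(x^2 - 8*x + 15)

Solve f'(x) = 0:
  Factor: x^3 - 8*x^2 + 15*x = x*(x - 5)*(x - 3) = 0.
  ⇒ x = 0, 3, 5

f''(x) = 3*x^2 - 16*x + 15
Second-derivative test at each critical point:
  f''(0) = 15 > 0 → local minimum
  f''(3) = -6 < 0 → local maximum
  f''(5) = 10 > 0 → local minimum

Critical points: x = 0 (local minimum); x = 3 (local maximum); x = 5 (local minimum)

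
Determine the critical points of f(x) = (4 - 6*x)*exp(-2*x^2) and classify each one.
f'(x) = 2*(4*x*(3*x - 2) - 3)*exp(-2*x^2)

Solve f'(x) = 0:
  f'(x) = (24*x^2 - 16*x - 6)·exp(-2*x^2) and exp(-2*x^2) > 0 for every x, so f'(x) = 0 ⇔ 24*x^2 - 16*x - 6 = 0.
  Factor: 24*x^2 - 16*x - 6 = 2*(12*x^2 - 8*x - 3); 12*x^2 - 8*x - 3 = 0 has no rational roots; quadratic formula: x = (8 ± √208)/24.
  ⇒ x = 1/3 - sqrt(13)/6 ≈ -0.2676, 1/3 + sqrt(13)/6 ≈ 0.9343

f''(x) = 8*(4*x^2*(2 - 3*x) + 9*x - 2)*exp(-2*x^2)
Second-derivative test at each critical point:
  f''(-0.2676) = -24.9957 < 0 → local maximum
  f''(0.9343) = 5.0341 > 0 → local minimum

Critical points: x = 1/3 - sqrt(13)/6 ≈ -0.2676 (local maximum); x = 1/3 + sqrt(13)/6 ≈ 0.9343 (local minimum)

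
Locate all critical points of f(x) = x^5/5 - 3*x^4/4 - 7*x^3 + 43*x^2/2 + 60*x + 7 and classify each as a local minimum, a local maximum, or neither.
f'(x) = x^4 - 3*x^3 - 21*x^2 + 43*x + 60

Solve f'(x) = 0:
  Factor: x^4 - 3*x^3 - 21*x^2 + 43*x + 60 = (x - 5)*(x - 3)*(x + 1)*(x + 4) = 0.
  ⇒ x = -4, -1, 3, 5

f''(x) = 4*x^3 - 9*x^2 - 42*x + 43
Second-derivative test at each critical point:
  f''(-4) = -189 < 0 → local maximum
  f''(-1) = 72 > 0 → local minimum
  f''(3) = -56 < 0 → local maximum
  f''(5) = 108 > 0 → local minimum

Critical points: x = -4 (local maximum); x = -1 (local minimum); x = 3 (local maximum); x = 5 (local minimum)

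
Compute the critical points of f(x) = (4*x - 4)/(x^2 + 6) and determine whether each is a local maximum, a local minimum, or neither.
f'(x) = 4*(x^2 - 2*x*(x - 1) + 6)/(x^2 + 6)^2

Solve f'(x) = 0:
  f'(x) = -4*(x^2 - 2*x - 6)/(x^2 + 6)^2; the denominator is positive wherever f is defined, so f'(x) = 0 ⇔ -4*x^2 + 8*x + 24 = 0.
  Factor: -4*x^2 + 8*x + 24 = -4*(x^2 - 2*x - 6); x^2 - 2*x - 6 = 0 has no rational roots; quadratic formula: x = (2 ± √28)/2.
  ⇒ x = 1 - sqrt(7) ≈ -1.6458, 1 + sqrt(7) ≈ 3.6458

f''(x) = 8*(4*x^2*(x - 1) + (1 - 3*x)*(x^2 + 6))/(x^2 + 6)^3
Second-derivative test at each critical point:
  f''(-1.6458) = 0.2791 > 0 → local minimum
  f''(3.6458) = -0.0569 < 0 → local maximum

Critical points: x = 1 - sqrt(7) ≈ -1.6458 (local minimum); x = 1 + sqrt(7) ≈ 3.6458 (local maximum)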